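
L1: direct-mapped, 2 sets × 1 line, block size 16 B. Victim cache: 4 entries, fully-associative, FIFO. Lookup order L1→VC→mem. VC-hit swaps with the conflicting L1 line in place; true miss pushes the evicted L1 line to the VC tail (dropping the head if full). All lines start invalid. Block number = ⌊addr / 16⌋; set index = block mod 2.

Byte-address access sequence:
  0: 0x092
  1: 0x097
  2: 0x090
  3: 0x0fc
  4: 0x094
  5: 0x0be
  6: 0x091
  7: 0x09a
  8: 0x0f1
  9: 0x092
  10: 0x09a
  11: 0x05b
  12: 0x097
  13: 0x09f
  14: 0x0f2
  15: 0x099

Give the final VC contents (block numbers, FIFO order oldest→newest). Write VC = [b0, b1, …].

#0 0x92→b9/s1 MISS; vc=[]
#1 0x97→b9/s1 L1-HIT; vc=[]
#2 0x90→b9/s1 L1-HIT; vc=[]
#3 0xfc→b15/s1 MISS; vc=[9]
#4 0x94→b9/s1 VC-HIT; vc=[15]
#5 0xbe→b11/s1 MISS; vc=[15,9]
#6 0x91→b9/s1 VC-HIT; vc=[15,11]
#7 0x9a→b9/s1 L1-HIT; vc=[15,11]
#8 0xf1→b15/s1 VC-HIT; vc=[9,11]
#9 0x92→b9/s1 VC-HIT; vc=[15,11]
#10 0x9a→b9/s1 L1-HIT; vc=[15,11]
#11 0x5b→b5/s1 MISS; vc=[15,11,9]
#12 0x97→b9/s1 VC-HIT; vc=[15,11,5]
#13 0x9f→b9/s1 L1-HIT; vc=[15,11,5]
#14 0xf2→b15/s1 VC-HIT; vc=[9,11,5]
#15 0x99→b9/s1 VC-HIT; vc=[15,11,5]

VC = [15, 11, 5]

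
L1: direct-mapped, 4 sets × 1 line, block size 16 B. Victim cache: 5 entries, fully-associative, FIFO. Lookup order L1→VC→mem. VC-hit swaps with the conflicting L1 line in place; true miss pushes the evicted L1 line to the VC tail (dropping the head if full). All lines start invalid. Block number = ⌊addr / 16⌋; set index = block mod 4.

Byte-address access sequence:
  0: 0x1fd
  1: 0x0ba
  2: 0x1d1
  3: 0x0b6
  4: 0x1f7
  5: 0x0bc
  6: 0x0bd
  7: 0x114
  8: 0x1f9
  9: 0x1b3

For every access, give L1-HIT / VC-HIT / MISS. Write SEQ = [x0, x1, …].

SEQ = [MISS, MISS, MISS, L1-HIT, VC-HIT, VC-HIT, L1-HIT, MISS, VC-HIT, MISS]

#0 0x1fd→b31/s3 MISS; vc=[]
#1 0xba→b11/s3 MISS; vc=[31]
#2 0x1d1→b29/s1 MISS; vc=[31]
#3 0xb6→b11/s3 L1-HIT; vc=[31]
#4 0x1f7→b31/s3 VC-HIT; vc=[11]
#5 0xbc→b11/s3 VC-HIT; vc=[31]
#6 0xbd→b11/s3 L1-HIT; vc=[31]
#7 0x114→b17/s1 MISS; vc=[31,29]
#8 0x1f9→b31/s3 VC-HIT; vc=[11,29]
#9 0x1b3→b27/s3 MISS; vc=[11,29,31]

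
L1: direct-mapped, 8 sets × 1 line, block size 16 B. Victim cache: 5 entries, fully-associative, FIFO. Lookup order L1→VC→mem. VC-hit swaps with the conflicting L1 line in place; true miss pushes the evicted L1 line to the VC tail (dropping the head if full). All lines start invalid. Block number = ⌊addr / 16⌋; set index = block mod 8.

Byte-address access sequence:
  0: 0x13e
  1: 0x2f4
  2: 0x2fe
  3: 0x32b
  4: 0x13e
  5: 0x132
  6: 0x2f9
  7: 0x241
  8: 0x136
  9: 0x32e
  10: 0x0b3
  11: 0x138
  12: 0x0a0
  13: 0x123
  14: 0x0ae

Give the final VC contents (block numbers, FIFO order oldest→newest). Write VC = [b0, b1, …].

VC = [11, 50, 18]

0: 0x13e (blk 19, set 3) → MISS  vc=[]
1: 0x2f4 (blk 47, set 7) → MISS  vc=[]
2: 0x2fe (blk 47, set 7) → L1-HIT  vc=[]
3: 0x32b (blk 50, set 2) → MISS  vc=[]
4: 0x13e (blk 19, set 3) → L1-HIT  vc=[]
5: 0x132 (blk 19, set 3) → L1-HIT  vc=[]
6: 0x2f9 (blk 47, set 7) → L1-HIT  vc=[]
7: 0x241 (blk 36, set 4) → MISS  vc=[]
8: 0x136 (blk 19, set 3) → L1-HIT  vc=[]
9: 0x32e (blk 50, set 2) → L1-HIT  vc=[]
10: 0xb3 (blk 11, set 3) → MISS  vc=[19]
11: 0x138 (blk 19, set 3) → VC-HIT  vc=[11]
12: 0xa0 (blk 10, set 2) → MISS  vc=[11, 50]
13: 0x123 (blk 18, set 2) → MISS  vc=[11, 50, 10]
14: 0xae (blk 10, set 2) → VC-HIT  vc=[11, 50, 18]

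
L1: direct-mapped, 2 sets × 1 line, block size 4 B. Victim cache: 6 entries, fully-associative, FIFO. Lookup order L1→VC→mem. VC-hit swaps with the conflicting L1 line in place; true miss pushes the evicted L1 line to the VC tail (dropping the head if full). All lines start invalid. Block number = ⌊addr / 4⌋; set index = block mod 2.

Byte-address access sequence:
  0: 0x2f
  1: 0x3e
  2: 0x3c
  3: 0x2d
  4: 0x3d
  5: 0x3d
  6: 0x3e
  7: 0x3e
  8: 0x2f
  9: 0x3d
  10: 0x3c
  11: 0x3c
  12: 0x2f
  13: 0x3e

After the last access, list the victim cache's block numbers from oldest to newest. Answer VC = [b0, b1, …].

VC = [11]

#0 0x2f→b11/s1 MISS; vc=[]
#1 0x3e→b15/s1 MISS; vc=[11]
#2 0x3c→b15/s1 L1-HIT; vc=[11]
#3 0x2d→b11/s1 VC-HIT; vc=[15]
#4 0x3d→b15/s1 VC-HIT; vc=[11]
#5 0x3d→b15/s1 L1-HIT; vc=[11]
#6 0x3e→b15/s1 L1-HIT; vc=[11]
#7 0x3e→b15/s1 L1-HIT; vc=[11]
#8 0x2f→b11/s1 VC-HIT; vc=[15]
#9 0x3d→b15/s1 VC-HIT; vc=[11]
#10 0x3c→b15/s1 L1-HIT; vc=[11]
#11 0x3c→b15/s1 L1-HIT; vc=[11]
#12 0x2f→b11/s1 VC-HIT; vc=[15]
#13 0x3e→b15/s1 VC-HIT; vc=[11]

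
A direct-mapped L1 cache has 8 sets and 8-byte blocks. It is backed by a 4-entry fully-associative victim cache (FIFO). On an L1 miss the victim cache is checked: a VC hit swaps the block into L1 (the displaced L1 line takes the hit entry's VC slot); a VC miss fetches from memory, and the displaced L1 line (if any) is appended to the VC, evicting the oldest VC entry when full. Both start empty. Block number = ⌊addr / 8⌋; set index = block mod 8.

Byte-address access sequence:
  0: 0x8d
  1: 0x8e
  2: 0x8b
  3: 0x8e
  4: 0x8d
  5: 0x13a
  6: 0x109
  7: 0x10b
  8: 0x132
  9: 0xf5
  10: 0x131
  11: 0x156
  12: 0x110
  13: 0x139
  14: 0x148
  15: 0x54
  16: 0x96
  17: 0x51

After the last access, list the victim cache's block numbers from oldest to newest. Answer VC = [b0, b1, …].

VC = [42, 33, 34, 18]

#0 0x8d→b17/s1 MISS; vc=[]
#1 0x8e→b17/s1 L1-HIT; vc=[]
#2 0x8b→b17/s1 L1-HIT; vc=[]
#3 0x8e→b17/s1 L1-HIT; vc=[]
#4 0x8d→b17/s1 L1-HIT; vc=[]
#5 0x13a→b39/s7 MISS; vc=[]
#6 0x109→b33/s1 MISS; vc=[17]
#7 0x10b→b33/s1 L1-HIT; vc=[17]
#8 0x132→b38/s6 MISS; vc=[17]
#9 0xf5→b30/s6 MISS; vc=[17,38]
#10 0x131→b38/s6 VC-HIT; vc=[17,30]
#11 0x156→b42/s2 MISS; vc=[17,30]
#12 0x110→b34/s2 MISS; vc=[17,30,42]
#13 0x139→b39/s7 L1-HIT; vc=[17,30,42]
#14 0x148→b41/s1 MISS; vc=[17,30,42,33]
#15 0x54→b10/s2 MISS; vc=[30,42,33,34]
#16 0x96→b18/s2 MISS; vc=[42,33,34,10]
#17 0x51→b10/s2 VC-HIT; vc=[42,33,34,18]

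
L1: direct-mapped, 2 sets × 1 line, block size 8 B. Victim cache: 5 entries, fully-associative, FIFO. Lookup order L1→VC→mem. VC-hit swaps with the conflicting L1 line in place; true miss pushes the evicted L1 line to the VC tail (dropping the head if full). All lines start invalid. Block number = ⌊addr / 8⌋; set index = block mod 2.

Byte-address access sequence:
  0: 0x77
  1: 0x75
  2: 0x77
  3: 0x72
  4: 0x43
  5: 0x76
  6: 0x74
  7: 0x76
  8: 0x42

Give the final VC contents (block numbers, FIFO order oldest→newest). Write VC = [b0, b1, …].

VC = [14]

0: 0x77 (blk 14, set 0) → MISS  vc=[]
1: 0x75 (blk 14, set 0) → L1-HIT  vc=[]
2: 0x77 (blk 14, set 0) → L1-HIT  vc=[]
3: 0x72 (blk 14, set 0) → L1-HIT  vc=[]
4: 0x43 (blk 8, set 0) → MISS  vc=[14]
5: 0x76 (blk 14, set 0) → VC-HIT  vc=[8]
6: 0x74 (blk 14, set 0) → L1-HIT  vc=[8]
7: 0x76 (blk 14, set 0) → L1-HIT  vc=[8]
8: 0x42 (blk 8, set 0) → VC-HIT  vc=[14]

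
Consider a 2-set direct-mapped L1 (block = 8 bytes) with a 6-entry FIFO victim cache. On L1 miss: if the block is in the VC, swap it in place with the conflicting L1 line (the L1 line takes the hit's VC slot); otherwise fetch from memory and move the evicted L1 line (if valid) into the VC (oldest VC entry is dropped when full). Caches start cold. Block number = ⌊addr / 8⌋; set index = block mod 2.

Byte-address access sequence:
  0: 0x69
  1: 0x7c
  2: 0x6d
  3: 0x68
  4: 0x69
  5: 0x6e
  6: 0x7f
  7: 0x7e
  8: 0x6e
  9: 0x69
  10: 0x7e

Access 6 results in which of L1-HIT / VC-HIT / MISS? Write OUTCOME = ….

OUTCOME = VC-HIT

  [0] addr=0x69 blk=13 s=1: MISS | VC []
  [1] addr=0x7c blk=15 s=1: MISS | VC [13]
  [2] addr=0x6d blk=13 s=1: VC-HIT | VC [15]
  [3] addr=0x68 blk=13 s=1: L1-HIT | VC [15]
  [4] addr=0x69 blk=13 s=1: L1-HIT | VC [15]
  [5] addr=0x6e blk=13 s=1: L1-HIT | VC [15]
  [6] addr=0x7f blk=15 s=1: VC-HIT | VC [13]
  [7] addr=0x7e blk=15 s=1: L1-HIT | VC [13]
  [8] addr=0x6e blk=13 s=1: VC-HIT | VC [15]
  [9] addr=0x69 blk=13 s=1: L1-HIT | VC [15]
  [10] addr=0x7e blk=15 s=1: VC-HIT | VC [13]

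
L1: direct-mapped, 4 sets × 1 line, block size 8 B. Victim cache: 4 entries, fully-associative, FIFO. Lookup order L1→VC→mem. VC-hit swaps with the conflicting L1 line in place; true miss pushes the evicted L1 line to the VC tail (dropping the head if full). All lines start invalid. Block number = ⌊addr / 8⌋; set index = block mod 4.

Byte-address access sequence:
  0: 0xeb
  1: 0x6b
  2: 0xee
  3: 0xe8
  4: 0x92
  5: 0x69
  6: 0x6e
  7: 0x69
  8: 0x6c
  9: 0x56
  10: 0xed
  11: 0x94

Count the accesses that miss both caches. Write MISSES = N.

MISSES = 4

  [0] addr=0xeb blk=29 s=1: MISS | VC []
  [1] addr=0x6b blk=13 s=1: MISS | VC [29]
  [2] addr=0xee blk=29 s=1: VC-HIT | VC [13]
  [3] addr=0xe8 blk=29 s=1: L1-HIT | VC [13]
  [4] addr=0x92 blk=18 s=2: MISS | VC [13]
  [5] addr=0x69 blk=13 s=1: VC-HIT | VC [29]
  [6] addr=0x6e blk=13 s=1: L1-HIT | VC [29]
  [7] addr=0x69 blk=13 s=1: L1-HIT | VC [29]
  [8] addr=0x6c blk=13 s=1: L1-HIT | VC [29]
  [9] addr=0x56 blk=10 s=2: MISS | VC [29, 18]
  [10] addr=0xed blk=29 s=1: VC-HIT | VC [13, 18]
  [11] addr=0x94 blk=18 s=2: VC-HIT | VC [13, 10]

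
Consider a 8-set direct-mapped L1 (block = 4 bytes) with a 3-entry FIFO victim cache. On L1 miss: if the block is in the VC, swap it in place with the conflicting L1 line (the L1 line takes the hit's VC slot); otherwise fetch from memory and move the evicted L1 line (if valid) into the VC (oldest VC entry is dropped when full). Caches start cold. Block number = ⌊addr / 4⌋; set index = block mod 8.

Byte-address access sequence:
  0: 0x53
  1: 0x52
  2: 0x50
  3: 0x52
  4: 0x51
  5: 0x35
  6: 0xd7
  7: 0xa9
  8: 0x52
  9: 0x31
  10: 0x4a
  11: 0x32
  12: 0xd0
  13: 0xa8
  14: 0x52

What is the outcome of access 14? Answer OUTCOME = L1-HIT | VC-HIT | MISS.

#0 0x53→b20/s4 MISS; vc=[]
#1 0x52→b20/s4 L1-HIT; vc=[]
#2 0x50→b20/s4 L1-HIT; vc=[]
#3 0x52→b20/s4 L1-HIT; vc=[]
#4 0x51→b20/s4 L1-HIT; vc=[]
#5 0x35→b13/s5 MISS; vc=[]
#6 0xd7→b53/s5 MISS; vc=[13]
#7 0xa9→b42/s2 MISS; vc=[13]
#8 0x52→b20/s4 L1-HIT; vc=[13]
#9 0x31→b12/s4 MISS; vc=[13,20]
#10 0x4a→b18/s2 MISS; vc=[13,20,42]
#11 0x32→b12/s4 L1-HIT; vc=[13,20,42]
#12 0xd0→b52/s4 MISS; vc=[20,42,12]
#13 0xa8→b42/s2 VC-HIT; vc=[20,18,12]
#14 0x52→b20/s4 VC-HIT; vc=[52,18,12]

OUTCOME = VC-HIT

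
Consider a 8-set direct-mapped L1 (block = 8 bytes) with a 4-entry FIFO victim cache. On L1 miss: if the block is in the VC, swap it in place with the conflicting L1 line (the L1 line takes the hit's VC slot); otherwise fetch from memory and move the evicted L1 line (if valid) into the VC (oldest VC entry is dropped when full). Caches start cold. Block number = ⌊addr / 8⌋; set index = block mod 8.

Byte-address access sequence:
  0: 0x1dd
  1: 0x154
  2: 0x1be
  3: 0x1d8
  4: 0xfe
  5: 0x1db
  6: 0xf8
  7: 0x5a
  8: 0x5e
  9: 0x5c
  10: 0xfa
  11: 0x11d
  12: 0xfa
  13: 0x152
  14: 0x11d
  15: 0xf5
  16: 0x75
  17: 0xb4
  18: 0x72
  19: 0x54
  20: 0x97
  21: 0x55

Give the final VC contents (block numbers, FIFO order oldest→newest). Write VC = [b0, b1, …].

VC = [30, 22, 42, 18]

0: 0x1dd (blk 59, set 3) → MISS  vc=[]
1: 0x154 (blk 42, set 2) → MISS  vc=[]
2: 0x1be (blk 55, set 7) → MISS  vc=[]
3: 0x1d8 (blk 59, set 3) → L1-HIT  vc=[]
4: 0xfe (blk 31, set 7) → MISS  vc=[55]
5: 0x1db (blk 59, set 3) → L1-HIT  vc=[55]
6: 0xf8 (blk 31, set 7) → L1-HIT  vc=[55]
7: 0x5a (blk 11, set 3) → MISS  vc=[55, 59]
8: 0x5e (blk 11, set 3) → L1-HIT  vc=[55, 59]
9: 0x5c (blk 11, set 3) → L1-HIT  vc=[55, 59]
10: 0xfa (blk 31, set 7) → L1-HIT  vc=[55, 59]
11: 0x11d (blk 35, set 3) → MISS  vc=[55, 59, 11]
12: 0xfa (blk 31, set 7) → L1-HIT  vc=[55, 59, 11]
13: 0x152 (blk 42, set 2) → L1-HIT  vc=[55, 59, 11]
14: 0x11d (blk 35, set 3) → L1-HIT  vc=[55, 59, 11]
15: 0xf5 (blk 30, set 6) → MISS  vc=[55, 59, 11]
16: 0x75 (blk 14, set 6) → MISS  vc=[55, 59, 11, 30]
17: 0xb4 (blk 22, set 6) → MISS  vc=[59, 11, 30, 14]
18: 0x72 (blk 14, set 6) → VC-HIT  vc=[59, 11, 30, 22]
19: 0x54 (blk 10, set 2) → MISS  vc=[11, 30, 22, 42]
20: 0x97 (blk 18, set 2) → MISS  vc=[30, 22, 42, 10]
21: 0x55 (blk 10, set 2) → VC-HIT  vc=[30, 22, 42, 18]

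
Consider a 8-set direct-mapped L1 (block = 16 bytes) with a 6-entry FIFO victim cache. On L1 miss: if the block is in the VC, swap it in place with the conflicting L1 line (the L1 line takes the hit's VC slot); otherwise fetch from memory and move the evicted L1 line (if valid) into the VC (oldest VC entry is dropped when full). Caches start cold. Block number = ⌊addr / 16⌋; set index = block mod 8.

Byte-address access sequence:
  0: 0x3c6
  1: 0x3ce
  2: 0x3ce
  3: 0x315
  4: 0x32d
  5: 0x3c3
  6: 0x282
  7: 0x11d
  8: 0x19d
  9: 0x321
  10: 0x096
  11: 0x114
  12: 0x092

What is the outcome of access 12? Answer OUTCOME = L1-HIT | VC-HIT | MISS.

0: 0x3c6 (blk 60, set 4) → MISS  vc=[]
1: 0x3ce (blk 60, set 4) → L1-HIT  vc=[]
2: 0x3ce (blk 60, set 4) → L1-HIT  vc=[]
3: 0x315 (blk 49, set 1) → MISS  vc=[]
4: 0x32d (blk 50, set 2) → MISS  vc=[]
5: 0x3c3 (blk 60, set 4) → L1-HIT  vc=[]
6: 0x282 (blk 40, set 0) → MISS  vc=[]
7: 0x11d (blk 17, set 1) → MISS  vc=[49]
8: 0x19d (blk 25, set 1) → MISS  vc=[49, 17]
9: 0x321 (blk 50, set 2) → L1-HIT  vc=[49, 17]
10: 0x96 (blk 9, set 1) → MISS  vc=[49, 17, 25]
11: 0x114 (blk 17, set 1) → VC-HIT  vc=[49, 9, 25]
12: 0x92 (blk 9, set 1) → VC-HIT  vc=[49, 17, 25]

OUTCOME = VC-HIT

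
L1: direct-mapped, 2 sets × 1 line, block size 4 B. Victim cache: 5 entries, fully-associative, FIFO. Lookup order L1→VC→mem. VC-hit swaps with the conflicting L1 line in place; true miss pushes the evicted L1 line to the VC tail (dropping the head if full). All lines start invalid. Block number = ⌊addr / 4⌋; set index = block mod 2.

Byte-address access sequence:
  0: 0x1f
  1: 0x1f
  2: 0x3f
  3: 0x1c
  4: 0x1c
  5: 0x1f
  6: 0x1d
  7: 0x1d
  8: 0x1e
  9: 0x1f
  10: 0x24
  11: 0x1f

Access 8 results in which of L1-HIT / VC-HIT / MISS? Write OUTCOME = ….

#0 0x1f→b7/s1 MISS; vc=[]
#1 0x1f→b7/s1 L1-HIT; vc=[]
#2 0x3f→b15/s1 MISS; vc=[7]
#3 0x1c→b7/s1 VC-HIT; vc=[15]
#4 0x1c→b7/s1 L1-HIT; vc=[15]
#5 0x1f→b7/s1 L1-HIT; vc=[15]
#6 0x1d→b7/s1 L1-HIT; vc=[15]
#7 0x1d→b7/s1 L1-HIT; vc=[15]
#8 0x1e→b7/s1 L1-HIT; vc=[15]
#9 0x1f→b7/s1 L1-HIT; vc=[15]
#10 0x24→b9/s1 MISS; vc=[15,7]
#11 0x1f→b7/s1 VC-HIT; vc=[15,9]

OUTCOME = L1-HIT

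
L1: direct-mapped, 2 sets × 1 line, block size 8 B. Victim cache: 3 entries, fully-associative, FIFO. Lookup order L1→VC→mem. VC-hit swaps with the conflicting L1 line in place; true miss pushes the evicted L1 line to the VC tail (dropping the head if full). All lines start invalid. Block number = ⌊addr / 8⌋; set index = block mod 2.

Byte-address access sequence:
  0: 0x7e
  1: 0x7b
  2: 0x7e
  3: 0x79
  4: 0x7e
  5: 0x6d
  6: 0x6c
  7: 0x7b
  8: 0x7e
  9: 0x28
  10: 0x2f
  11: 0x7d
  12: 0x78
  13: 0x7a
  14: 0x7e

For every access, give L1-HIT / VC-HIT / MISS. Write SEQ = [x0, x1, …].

SEQ = [MISS, L1-HIT, L1-HIT, L1-HIT, L1-HIT, MISS, L1-HIT, VC-HIT, L1-HIT, MISS, L1-HIT, VC-HIT, L1-HIT, L1-HIT, L1-HIT]

#0 0x7e→b15/s1 MISS; vc=[]
#1 0x7b→b15/s1 L1-HIT; vc=[]
#2 0x7e→b15/s1 L1-HIT; vc=[]
#3 0x79→b15/s1 L1-HIT; vc=[]
#4 0x7e→b15/s1 L1-HIT; vc=[]
#5 0x6d→b13/s1 MISS; vc=[15]
#6 0x6c→b13/s1 L1-HIT; vc=[15]
#7 0x7b→b15/s1 VC-HIT; vc=[13]
#8 0x7e→b15/s1 L1-HIT; vc=[13]
#9 0x28→b5/s1 MISS; vc=[13,15]
#10 0x2f→b5/s1 L1-HIT; vc=[13,15]
#11 0x7d→b15/s1 VC-HIT; vc=[13,5]
#12 0x78→b15/s1 L1-HIT; vc=[13,5]
#13 0x7a→b15/s1 L1-HIT; vc=[13,5]
#14 0x7e→b15/s1 L1-HIT; vc=[13,5]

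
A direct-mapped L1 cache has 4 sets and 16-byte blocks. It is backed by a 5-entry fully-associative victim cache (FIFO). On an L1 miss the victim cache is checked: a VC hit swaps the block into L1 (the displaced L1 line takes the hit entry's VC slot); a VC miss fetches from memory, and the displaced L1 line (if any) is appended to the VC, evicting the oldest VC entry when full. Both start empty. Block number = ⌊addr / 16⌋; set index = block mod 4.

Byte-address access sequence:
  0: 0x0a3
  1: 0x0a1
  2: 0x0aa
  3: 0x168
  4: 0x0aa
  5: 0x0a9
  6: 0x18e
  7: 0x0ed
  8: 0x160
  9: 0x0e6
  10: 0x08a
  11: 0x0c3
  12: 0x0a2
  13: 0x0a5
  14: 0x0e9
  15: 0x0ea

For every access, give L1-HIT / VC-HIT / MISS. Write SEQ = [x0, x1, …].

SEQ = [MISS, L1-HIT, L1-HIT, MISS, VC-HIT, L1-HIT, MISS, MISS, VC-HIT, VC-HIT, MISS, MISS, VC-HIT, L1-HIT, VC-HIT, L1-HIT]

0: 0xa3 (blk 10, set 2) → MISS  vc=[]
1: 0xa1 (blk 10, set 2) → L1-HIT  vc=[]
2: 0xaa (blk 10, set 2) → L1-HIT  vc=[]
3: 0x168 (blk 22, set 2) → MISS  vc=[10]
4: 0xaa (blk 10, set 2) → VC-HIT  vc=[22]
5: 0xa9 (blk 10, set 2) → L1-HIT  vc=[22]
6: 0x18e (blk 24, set 0) → MISS  vc=[22]
7: 0xed (blk 14, set 2) → MISS  vc=[22, 10]
8: 0x160 (blk 22, set 2) → VC-HIT  vc=[14, 10]
9: 0xe6 (blk 14, set 2) → VC-HIT  vc=[22, 10]
10: 0x8a (blk 8, set 0) → MISS  vc=[22, 10, 24]
11: 0xc3 (blk 12, set 0) → MISS  vc=[22, 10, 24, 8]
12: 0xa2 (blk 10, set 2) → VC-HIT  vc=[22, 14, 24, 8]
13: 0xa5 (blk 10, set 2) → L1-HIT  vc=[22, 14, 24, 8]
14: 0xe9 (blk 14, set 2) → VC-HIT  vc=[22, 10, 24, 8]
15: 0xea (blk 14, set 2) → L1-HIT  vc=[22, 10, 24, 8]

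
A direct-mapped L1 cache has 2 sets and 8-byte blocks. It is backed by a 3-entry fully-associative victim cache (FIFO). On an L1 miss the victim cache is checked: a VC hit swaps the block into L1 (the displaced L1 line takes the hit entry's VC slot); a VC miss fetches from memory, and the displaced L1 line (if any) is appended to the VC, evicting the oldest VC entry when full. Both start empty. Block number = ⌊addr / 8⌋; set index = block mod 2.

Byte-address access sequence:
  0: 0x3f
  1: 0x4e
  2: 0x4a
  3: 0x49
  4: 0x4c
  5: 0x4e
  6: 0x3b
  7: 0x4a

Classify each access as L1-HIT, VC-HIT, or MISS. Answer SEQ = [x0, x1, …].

#0 0x3f→b7/s1 MISS; vc=[]
#1 0x4e→b9/s1 MISS; vc=[7]
#2 0x4a→b9/s1 L1-HIT; vc=[7]
#3 0x49→b9/s1 L1-HIT; vc=[7]
#4 0x4c→b9/s1 L1-HIT; vc=[7]
#5 0x4e→b9/s1 L1-HIT; vc=[7]
#6 0x3b→b7/s1 VC-HIT; vc=[9]
#7 0x4a→b9/s1 VC-HIT; vc=[7]

SEQ = [MISS, MISS, L1-HIT, L1-HIT, L1-HIT, L1-HIT, VC-HIT, VC-HIT]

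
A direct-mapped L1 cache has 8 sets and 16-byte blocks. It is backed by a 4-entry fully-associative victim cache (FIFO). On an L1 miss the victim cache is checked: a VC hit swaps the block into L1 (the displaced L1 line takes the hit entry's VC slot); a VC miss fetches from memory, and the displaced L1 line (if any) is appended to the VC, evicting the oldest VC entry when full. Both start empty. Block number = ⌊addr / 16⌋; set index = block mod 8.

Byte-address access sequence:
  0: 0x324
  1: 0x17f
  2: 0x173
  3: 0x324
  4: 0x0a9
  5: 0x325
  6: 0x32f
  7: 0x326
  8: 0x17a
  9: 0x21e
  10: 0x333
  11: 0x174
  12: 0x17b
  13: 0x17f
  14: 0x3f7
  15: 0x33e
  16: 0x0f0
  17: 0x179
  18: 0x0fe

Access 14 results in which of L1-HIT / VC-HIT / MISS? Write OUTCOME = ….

OUTCOME = MISS

0: 0x324 (blk 50, set 2) → MISS  vc=[]
1: 0x17f (blk 23, set 7) → MISS  vc=[]
2: 0x173 (blk 23, set 7) → L1-HIT  vc=[]
3: 0x324 (blk 50, set 2) → L1-HIT  vc=[]
4: 0xa9 (blk 10, set 2) → MISS  vc=[50]
5: 0x325 (blk 50, set 2) → VC-HIT  vc=[10]
6: 0x32f (blk 50, set 2) → L1-HIT  vc=[10]
7: 0x326 (blk 50, set 2) → L1-HIT  vc=[10]
8: 0x17a (blk 23, set 7) → L1-HIT  vc=[10]
9: 0x21e (blk 33, set 1) → MISS  vc=[10]
10: 0x333 (blk 51, set 3) → MISS  vc=[10]
11: 0x174 (blk 23, set 7) → L1-HIT  vc=[10]
12: 0x17b (blk 23, set 7) → L1-HIT  vc=[10]
13: 0x17f (blk 23, set 7) → L1-HIT  vc=[10]
14: 0x3f7 (blk 63, set 7) → MISS  vc=[10, 23]
15: 0x33e (blk 51, set 3) → L1-HIT  vc=[10, 23]
16: 0xf0 (blk 15, set 7) → MISS  vc=[10, 23, 63]
17: 0x179 (blk 23, set 7) → VC-HIT  vc=[10, 15, 63]
18: 0xfe (blk 15, set 7) → VC-HIT  vc=[10, 23, 63]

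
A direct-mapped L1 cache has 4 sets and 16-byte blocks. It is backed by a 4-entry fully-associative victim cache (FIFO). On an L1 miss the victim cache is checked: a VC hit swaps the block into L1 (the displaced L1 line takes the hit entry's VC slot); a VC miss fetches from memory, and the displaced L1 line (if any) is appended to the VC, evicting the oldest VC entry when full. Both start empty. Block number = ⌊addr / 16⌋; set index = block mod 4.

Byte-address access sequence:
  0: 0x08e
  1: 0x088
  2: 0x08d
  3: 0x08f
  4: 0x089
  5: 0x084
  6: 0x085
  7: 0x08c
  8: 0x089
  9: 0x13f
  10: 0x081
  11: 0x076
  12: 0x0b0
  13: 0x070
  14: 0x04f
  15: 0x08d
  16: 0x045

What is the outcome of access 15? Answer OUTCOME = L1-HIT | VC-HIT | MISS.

0: 0x8e (blk 8, set 0) → MISS  vc=[]
1: 0x88 (blk 8, set 0) → L1-HIT  vc=[]
2: 0x8d (blk 8, set 0) → L1-HIT  vc=[]
3: 0x8f (blk 8, set 0) → L1-HIT  vc=[]
4: 0x89 (blk 8, set 0) → L1-HIT  vc=[]
5: 0x84 (blk 8, set 0) → L1-HIT  vc=[]
6: 0x85 (blk 8, set 0) → L1-HIT  vc=[]
7: 0x8c (blk 8, set 0) → L1-HIT  vc=[]
8: 0x89 (blk 8, set 0) → L1-HIT  vc=[]
9: 0x13f (blk 19, set 3) → MISS  vc=[]
10: 0x81 (blk 8, set 0) → L1-HIT  vc=[]
11: 0x76 (blk 7, set 3) → MISS  vc=[19]
12: 0xb0 (blk 11, set 3) → MISS  vc=[19, 7]
13: 0x70 (blk 7, set 3) → VC-HIT  vc=[19, 11]
14: 0x4f (blk 4, set 0) → MISS  vc=[19, 11, 8]
15: 0x8d (blk 8, set 0) → VC-HIT  vc=[19, 11, 4]
16: 0x45 (blk 4, set 0) → VC-HIT  vc=[19, 11, 8]

OUTCOME = VC-HIT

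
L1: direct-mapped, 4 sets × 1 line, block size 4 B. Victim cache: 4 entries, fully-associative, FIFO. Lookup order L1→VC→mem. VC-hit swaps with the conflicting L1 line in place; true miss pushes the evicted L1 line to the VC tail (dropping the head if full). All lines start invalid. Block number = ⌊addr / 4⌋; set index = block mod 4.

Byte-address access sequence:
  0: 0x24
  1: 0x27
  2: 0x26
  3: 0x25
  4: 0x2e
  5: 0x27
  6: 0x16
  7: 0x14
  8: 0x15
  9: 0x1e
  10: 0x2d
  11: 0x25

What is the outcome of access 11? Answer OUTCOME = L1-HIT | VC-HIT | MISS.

OUTCOME = VC-HIT

0: 0x24 (blk 9, set 1) → MISS  vc=[]
1: 0x27 (blk 9, set 1) → L1-HIT  vc=[]
2: 0x26 (blk 9, set 1) → L1-HIT  vc=[]
3: 0x25 (blk 9, set 1) → L1-HIT  vc=[]
4: 0x2e (blk 11, set 3) → MISS  vc=[]
5: 0x27 (blk 9, set 1) → L1-HIT  vc=[]
6: 0x16 (blk 5, set 1) → MISS  vc=[9]
7: 0x14 (blk 5, set 1) → L1-HIT  vc=[9]
8: 0x15 (blk 5, set 1) → L1-HIT  vc=[9]
9: 0x1e (blk 7, set 3) → MISS  vc=[9, 11]
10: 0x2d (blk 11, set 3) → VC-HIT  vc=[9, 7]
11: 0x25 (blk 9, set 1) → VC-HIT  vc=[5, 7]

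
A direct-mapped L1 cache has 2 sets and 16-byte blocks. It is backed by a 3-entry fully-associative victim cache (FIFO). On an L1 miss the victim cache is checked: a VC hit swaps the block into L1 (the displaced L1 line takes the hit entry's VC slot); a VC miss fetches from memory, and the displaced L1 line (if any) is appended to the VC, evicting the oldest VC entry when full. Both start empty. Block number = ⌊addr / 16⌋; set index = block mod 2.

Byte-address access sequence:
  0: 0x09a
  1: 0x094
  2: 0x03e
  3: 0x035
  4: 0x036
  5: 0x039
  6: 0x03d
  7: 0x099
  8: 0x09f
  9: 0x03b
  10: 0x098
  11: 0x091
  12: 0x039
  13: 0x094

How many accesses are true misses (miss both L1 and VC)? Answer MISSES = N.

#0 0x9a→b9/s1 MISS; vc=[]
#1 0x94→b9/s1 L1-HIT; vc=[]
#2 0x3e→b3/s1 MISS; vc=[9]
#3 0x35→b3/s1 L1-HIT; vc=[9]
#4 0x36→b3/s1 L1-HIT; vc=[9]
#5 0x39→b3/s1 L1-HIT; vc=[9]
#6 0x3d→b3/s1 L1-HIT; vc=[9]
#7 0x99→b9/s1 VC-HIT; vc=[3]
#8 0x9f→b9/s1 L1-HIT; vc=[3]
#9 0x3b→b3/s1 VC-HIT; vc=[9]
#10 0x98→b9/s1 VC-HIT; vc=[3]
#11 0x91→b9/s1 L1-HIT; vc=[3]
#12 0x39→b3/s1 VC-HIT; vc=[9]
#13 0x94→b9/s1 VC-HIT; vc=[3]

MISSES = 2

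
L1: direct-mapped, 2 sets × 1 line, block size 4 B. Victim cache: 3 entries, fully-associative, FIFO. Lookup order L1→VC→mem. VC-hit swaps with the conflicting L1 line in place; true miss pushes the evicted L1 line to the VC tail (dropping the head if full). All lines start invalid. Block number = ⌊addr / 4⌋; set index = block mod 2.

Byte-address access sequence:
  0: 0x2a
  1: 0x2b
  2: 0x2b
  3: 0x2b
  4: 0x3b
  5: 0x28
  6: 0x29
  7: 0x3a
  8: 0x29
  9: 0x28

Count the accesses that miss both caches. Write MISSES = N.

0: 0x2a (blk 10, set 0) → MISS  vc=[]
1: 0x2b (blk 10, set 0) → L1-HIT  vc=[]
2: 0x2b (blk 10, set 0) → L1-HIT  vc=[]
3: 0x2b (blk 10, set 0) → L1-HIT  vc=[]
4: 0x3b (blk 14, set 0) → MISS  vc=[10]
5: 0x28 (blk 10, set 0) → VC-HIT  vc=[14]
6: 0x29 (blk 10, set 0) → L1-HIT  vc=[14]
7: 0x3a (blk 14, set 0) → VC-HIT  vc=[10]
8: 0x29 (blk 10, set 0) → VC-HIT  vc=[14]
9: 0x28 (blk 10, set 0) → L1-HIT  vc=[14]

MISSES = 2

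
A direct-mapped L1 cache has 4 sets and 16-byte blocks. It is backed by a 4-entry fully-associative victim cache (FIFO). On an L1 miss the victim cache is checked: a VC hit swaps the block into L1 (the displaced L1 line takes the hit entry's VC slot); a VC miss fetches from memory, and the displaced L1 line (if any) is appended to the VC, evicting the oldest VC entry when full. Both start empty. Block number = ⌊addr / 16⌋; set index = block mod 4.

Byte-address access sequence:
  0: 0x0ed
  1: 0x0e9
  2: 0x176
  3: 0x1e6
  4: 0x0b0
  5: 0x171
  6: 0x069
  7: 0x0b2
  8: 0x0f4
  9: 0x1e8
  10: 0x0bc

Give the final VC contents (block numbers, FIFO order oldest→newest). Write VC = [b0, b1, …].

#0 0xed→b14/s2 MISS; vc=[]
#1 0xe9→b14/s2 L1-HIT; vc=[]
#2 0x176→b23/s3 MISS; vc=[]
#3 0x1e6→b30/s2 MISS; vc=[14]
#4 0xb0→b11/s3 MISS; vc=[14,23]
#5 0x171→b23/s3 VC-HIT; vc=[14,11]
#6 0x69→b6/s2 MISS; vc=[14,11,30]
#7 0xb2→b11/s3 VC-HIT; vc=[14,23,30]
#8 0xf4→b15/s3 MISS; vc=[14,23,30,11]
#9 0x1e8→b30/s2 VC-HIT; vc=[14,23,6,11]
#10 0xbc→b11/s3 VC-HIT; vc=[14,23,6,15]

VC = [14, 23, 6, 15]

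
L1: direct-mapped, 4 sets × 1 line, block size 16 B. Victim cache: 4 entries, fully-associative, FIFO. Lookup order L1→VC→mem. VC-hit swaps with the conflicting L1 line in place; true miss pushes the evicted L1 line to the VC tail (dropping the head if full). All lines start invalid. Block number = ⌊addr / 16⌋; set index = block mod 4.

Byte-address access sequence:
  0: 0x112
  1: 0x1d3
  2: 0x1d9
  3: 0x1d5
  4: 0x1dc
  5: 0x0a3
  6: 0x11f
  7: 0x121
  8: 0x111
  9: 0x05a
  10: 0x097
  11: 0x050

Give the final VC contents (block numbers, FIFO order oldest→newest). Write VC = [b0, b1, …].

VC = [29, 10, 17, 9]

0: 0x112 (blk 17, set 1) → MISS  vc=[]
1: 0x1d3 (blk 29, set 1) → MISS  vc=[17]
2: 0x1d9 (blk 29, set 1) → L1-HIT  vc=[17]
3: 0x1d5 (blk 29, set 1) → L1-HIT  vc=[17]
4: 0x1dc (blk 29, set 1) → L1-HIT  vc=[17]
5: 0xa3 (blk 10, set 2) → MISS  vc=[17]
6: 0x11f (blk 17, set 1) → VC-HIT  vc=[29]
7: 0x121 (blk 18, set 2) → MISS  vc=[29, 10]
8: 0x111 (blk 17, set 1) → L1-HIT  vc=[29, 10]
9: 0x5a (blk 5, set 1) → MISS  vc=[29, 10, 17]
10: 0x97 (blk 9, set 1) → MISS  vc=[29, 10, 17, 5]
11: 0x50 (blk 5, set 1) → VC-HIT  vc=[29, 10, 17, 9]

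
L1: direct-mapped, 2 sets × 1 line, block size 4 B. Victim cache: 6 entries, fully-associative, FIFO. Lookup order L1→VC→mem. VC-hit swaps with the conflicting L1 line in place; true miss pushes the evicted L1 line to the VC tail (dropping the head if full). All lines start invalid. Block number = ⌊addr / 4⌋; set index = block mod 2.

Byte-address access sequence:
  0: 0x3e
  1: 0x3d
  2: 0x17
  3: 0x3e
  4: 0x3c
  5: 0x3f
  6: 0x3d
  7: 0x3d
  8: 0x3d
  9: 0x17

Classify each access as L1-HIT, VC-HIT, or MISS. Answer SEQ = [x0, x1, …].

SEQ = [MISS, L1-HIT, MISS, VC-HIT, L1-HIT, L1-HIT, L1-HIT, L1-HIT, L1-HIT, VC-HIT]

  [0] addr=0x3e blk=15 s=1: MISS | VC []
  [1] addr=0x3d blk=15 s=1: L1-HIT | VC []
  [2] addr=0x17 blk=5 s=1: MISS | VC [15]
  [3] addr=0x3e blk=15 s=1: VC-HIT | VC [5]
  [4] addr=0x3c blk=15 s=1: L1-HIT | VC [5]
  [5] addr=0x3f blk=15 s=1: L1-HIT | VC [5]
  [6] addr=0x3d blk=15 s=1: L1-HIT | VC [5]
  [7] addr=0x3d blk=15 s=1: L1-HIT | VC [5]
  [8] addr=0x3d blk=15 s=1: L1-HIT | VC [5]
  [9] addr=0x17 blk=5 s=1: VC-HIT | VC [15]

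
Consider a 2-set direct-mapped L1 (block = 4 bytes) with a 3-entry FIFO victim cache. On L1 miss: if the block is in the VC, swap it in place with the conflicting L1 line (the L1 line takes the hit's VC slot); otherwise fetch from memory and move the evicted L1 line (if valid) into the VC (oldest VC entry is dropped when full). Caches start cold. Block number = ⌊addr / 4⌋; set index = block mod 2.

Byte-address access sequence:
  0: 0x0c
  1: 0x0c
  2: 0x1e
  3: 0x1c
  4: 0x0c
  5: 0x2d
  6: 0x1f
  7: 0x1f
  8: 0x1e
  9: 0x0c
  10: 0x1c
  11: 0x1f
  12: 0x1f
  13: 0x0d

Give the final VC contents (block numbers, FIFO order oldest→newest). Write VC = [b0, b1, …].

#0 0xc→b3/s1 MISS; vc=[]
#1 0xc→b3/s1 L1-HIT; vc=[]
#2 0x1e→b7/s1 MISS; vc=[3]
#3 0x1c→b7/s1 L1-HIT; vc=[3]
#4 0xc→b3/s1 VC-HIT; vc=[7]
#5 0x2d→b11/s1 MISS; vc=[7,3]
#6 0x1f→b7/s1 VC-HIT; vc=[11,3]
#7 0x1f→b7/s1 L1-HIT; vc=[11,3]
#8 0x1e→b7/s1 L1-HIT; vc=[11,3]
#9 0xc→b3/s1 VC-HIT; vc=[11,7]
#10 0x1c→b7/s1 VC-HIT; vc=[11,3]
#11 0x1f→b7/s1 L1-HIT; vc=[11,3]
#12 0x1f→b7/s1 L1-HIT; vc=[11,3]
#13 0xd→b3/s1 VC-HIT; vc=[11,7]

VC = [11, 7]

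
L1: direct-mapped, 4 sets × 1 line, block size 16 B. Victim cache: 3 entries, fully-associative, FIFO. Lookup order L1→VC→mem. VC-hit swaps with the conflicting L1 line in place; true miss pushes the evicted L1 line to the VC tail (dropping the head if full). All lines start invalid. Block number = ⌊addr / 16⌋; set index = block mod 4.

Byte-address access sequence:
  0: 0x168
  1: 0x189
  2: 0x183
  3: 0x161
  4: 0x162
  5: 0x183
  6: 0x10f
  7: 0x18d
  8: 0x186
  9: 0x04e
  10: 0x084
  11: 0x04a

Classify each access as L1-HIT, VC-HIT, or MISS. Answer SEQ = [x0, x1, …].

  [0] addr=0x168 blk=22 s=2: MISS | VC []
  [1] addr=0x189 blk=24 s=0: MISS | VC []
  [2] addr=0x183 blk=24 s=0: L1-HIT | VC []
  [3] addr=0x161 blk=22 s=2: L1-HIT | VC []
  [4] addr=0x162 blk=22 s=2: L1-HIT | VC []
  [5] addr=0x183 blk=24 s=0: L1-HIT | VC []
  [6] addr=0x10f blk=16 s=0: MISS | VC [24]
  [7] addr=0x18d blk=24 s=0: VC-HIT | VC [16]
  [8] addr=0x186 blk=24 s=0: L1-HIT | VC [16]
  [9] addr=0x4e blk=4 s=0: MISS | VC [16, 24]
  [10] addr=0x84 blk=8 s=0: MISS | VC [16, 24, 4]
  [11] addr=0x4a blk=4 s=0: VC-HIT | VC [16, 24, 8]

SEQ = [MISS, MISS, L1-HIT, L1-HIT, L1-HIT, L1-HIT, MISS, VC-HIT, L1-HIT, MISS, MISS, VC-HIT]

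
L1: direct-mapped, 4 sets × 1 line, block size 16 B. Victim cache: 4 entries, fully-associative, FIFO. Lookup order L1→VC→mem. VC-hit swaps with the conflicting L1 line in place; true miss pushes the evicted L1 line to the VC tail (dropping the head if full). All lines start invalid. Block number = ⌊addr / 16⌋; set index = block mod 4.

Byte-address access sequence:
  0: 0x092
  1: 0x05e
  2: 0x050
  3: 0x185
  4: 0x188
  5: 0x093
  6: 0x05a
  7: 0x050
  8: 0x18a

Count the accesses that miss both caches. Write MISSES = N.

  [0] addr=0x92 blk=9 s=1: MISS | VC []
  [1] addr=0x5e blk=5 s=1: MISS | VC [9]
  [2] addr=0x50 blk=5 s=1: L1-HIT | VC [9]
  [3] addr=0x185 blk=24 s=0: MISS | VC [9]
  [4] addr=0x188 blk=24 s=0: L1-HIT | VC [9]
  [5] addr=0x93 blk=9 s=1: VC-HIT | VC [5]
  [6] addr=0x5a blk=5 s=1: VC-HIT | VC [9]
  [7] addr=0x50 blk=5 s=1: L1-HIT | VC [9]
  [8] addr=0x18a blk=24 s=0: L1-HIT | VC [9]

MISSES = 3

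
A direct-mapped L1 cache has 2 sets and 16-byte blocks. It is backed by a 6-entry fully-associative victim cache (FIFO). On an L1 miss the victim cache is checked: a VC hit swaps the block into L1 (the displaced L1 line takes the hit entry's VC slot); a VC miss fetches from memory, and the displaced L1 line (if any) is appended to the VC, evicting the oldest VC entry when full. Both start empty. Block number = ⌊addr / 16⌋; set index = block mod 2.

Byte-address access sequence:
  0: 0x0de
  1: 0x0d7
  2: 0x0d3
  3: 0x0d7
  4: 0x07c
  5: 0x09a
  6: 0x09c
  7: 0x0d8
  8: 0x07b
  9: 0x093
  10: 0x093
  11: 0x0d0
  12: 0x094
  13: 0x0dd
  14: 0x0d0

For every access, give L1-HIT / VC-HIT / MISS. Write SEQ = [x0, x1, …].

#0 0xde→b13/s1 MISS; vc=[]
#1 0xd7→b13/s1 L1-HIT; vc=[]
#2 0xd3→b13/s1 L1-HIT; vc=[]
#3 0xd7→b13/s1 L1-HIT; vc=[]
#4 0x7c→b7/s1 MISS; vc=[13]
#5 0x9a→b9/s1 MISS; vc=[13,7]
#6 0x9c→b9/s1 L1-HIT; vc=[13,7]
#7 0xd8→b13/s1 VC-HIT; vc=[9,7]
#8 0x7b→b7/s1 VC-HIT; vc=[9,13]
#9 0x93→b9/s1 VC-HIT; vc=[7,13]
#10 0x93→b9/s1 L1-HIT; vc=[7,13]
#11 0xd0→b13/s1 VC-HIT; vc=[7,9]
#12 0x94→b9/s1 VC-HIT; vc=[7,13]
#13 0xdd→b13/s1 VC-HIT; vc=[7,9]
#14 0xd0→b13/s1 L1-HIT; vc=[7,9]

SEQ = [MISS, L1-HIT, L1-HIT, L1-HIT, MISS, MISS, L1-HIT, VC-HIT, VC-HIT, VC-HIT, L1-HIT, VC-HIT, VC-HIT, VC-HIT, L1-HIT]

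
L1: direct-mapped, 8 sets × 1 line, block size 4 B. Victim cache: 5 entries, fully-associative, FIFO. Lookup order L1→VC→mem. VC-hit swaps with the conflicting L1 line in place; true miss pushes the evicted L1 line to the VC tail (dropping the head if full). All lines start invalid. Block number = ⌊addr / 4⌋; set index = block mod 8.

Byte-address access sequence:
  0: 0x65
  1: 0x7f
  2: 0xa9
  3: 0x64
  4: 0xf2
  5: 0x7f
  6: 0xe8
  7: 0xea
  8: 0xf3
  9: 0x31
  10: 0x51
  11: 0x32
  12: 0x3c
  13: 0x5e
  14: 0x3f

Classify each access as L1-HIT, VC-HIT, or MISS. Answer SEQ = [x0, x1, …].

#0 0x65→b25/s1 MISS; vc=[]
#1 0x7f→b31/s7 MISS; vc=[]
#2 0xa9→b42/s2 MISS; vc=[]
#3 0x64→b25/s1 L1-HIT; vc=[]
#4 0xf2→b60/s4 MISS; vc=[]
#5 0x7f→b31/s7 L1-HIT; vc=[]
#6 0xe8→b58/s2 MISS; vc=[42]
#7 0xea→b58/s2 L1-HIT; vc=[42]
#8 0xf3→b60/s4 L1-HIT; vc=[42]
#9 0x31→b12/s4 MISS; vc=[42,60]
#10 0x51→b20/s4 MISS; vc=[42,60,12]
#11 0x32→b12/s4 VC-HIT; vc=[42,60,20]
#12 0x3c→b15/s7 MISS; vc=[42,60,20,31]
#13 0x5e→b23/s7 MISS; vc=[42,60,20,31,15]
#14 0x3f→b15/s7 VC-HIT; vc=[42,60,20,31,23]

SEQ = [MISS, MISS, MISS, L1-HIT, MISS, L1-HIT, MISS, L1-HIT, L1-HIT, MISS, MISS, VC-HIT, MISS, MISS, VC-HIT]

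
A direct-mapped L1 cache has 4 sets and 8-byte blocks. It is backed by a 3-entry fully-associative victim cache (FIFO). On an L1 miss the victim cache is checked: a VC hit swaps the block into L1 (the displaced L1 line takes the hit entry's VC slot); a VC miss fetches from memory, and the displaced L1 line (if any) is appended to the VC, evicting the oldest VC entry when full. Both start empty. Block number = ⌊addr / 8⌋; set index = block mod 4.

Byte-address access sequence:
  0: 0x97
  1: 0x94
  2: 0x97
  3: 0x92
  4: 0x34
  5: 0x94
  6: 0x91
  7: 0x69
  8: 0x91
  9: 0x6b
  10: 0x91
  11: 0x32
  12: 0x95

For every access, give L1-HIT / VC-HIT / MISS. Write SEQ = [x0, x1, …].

0: 0x97 (blk 18, set 2) → MISS  vc=[]
1: 0x94 (blk 18, set 2) → L1-HIT  vc=[]
2: 0x97 (blk 18, set 2) → L1-HIT  vc=[]
3: 0x92 (blk 18, set 2) → L1-HIT  vc=[]
4: 0x34 (blk 6, set 2) → MISS  vc=[18]
5: 0x94 (blk 18, set 2) → VC-HIT  vc=[6]
6: 0x91 (blk 18, set 2) → L1-HIT  vc=[6]
7: 0x69 (blk 13, set 1) → MISS  vc=[6]
8: 0x91 (blk 18, set 2) → L1-HIT  vc=[6]
9: 0x6b (blk 13, set 1) → L1-HIT  vc=[6]
10: 0x91 (blk 18, set 2) → L1-HIT  vc=[6]
11: 0x32 (blk 6, set 2) → VC-HIT  vc=[18]
12: 0x95 (blk 18, set 2) → VC-HIT  vc=[6]

SEQ = [MISS, L1-HIT, L1-HIT, L1-HIT, MISS, VC-HIT, L1-HIT, MISS, L1-HIT, L1-HIT, L1-HIT, VC-HIT, VC-HIT]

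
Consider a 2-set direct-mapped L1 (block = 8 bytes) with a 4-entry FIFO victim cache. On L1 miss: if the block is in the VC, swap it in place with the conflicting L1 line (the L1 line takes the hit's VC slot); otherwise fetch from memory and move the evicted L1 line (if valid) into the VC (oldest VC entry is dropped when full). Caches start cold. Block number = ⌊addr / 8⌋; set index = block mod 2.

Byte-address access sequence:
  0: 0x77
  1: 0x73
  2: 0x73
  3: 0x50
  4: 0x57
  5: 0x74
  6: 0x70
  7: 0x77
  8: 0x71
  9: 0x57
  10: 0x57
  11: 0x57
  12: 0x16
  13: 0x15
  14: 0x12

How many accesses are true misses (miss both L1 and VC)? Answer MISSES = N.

MISSES = 3

#0 0x77→b14/s0 MISS; vc=[]
#1 0x73→b14/s0 L1-HIT; vc=[]
#2 0x73→b14/s0 L1-HIT; vc=[]
#3 0x50→b10/s0 MISS; vc=[14]
#4 0x57→b10/s0 L1-HIT; vc=[14]
#5 0x74→b14/s0 VC-HIT; vc=[10]
#6 0x70→b14/s0 L1-HIT; vc=[10]
#7 0x77→b14/s0 L1-HIT; vc=[10]
#8 0x71→b14/s0 L1-HIT; vc=[10]
#9 0x57→b10/s0 VC-HIT; vc=[14]
#10 0x57→b10/s0 L1-HIT; vc=[14]
#11 0x57→b10/s0 L1-HIT; vc=[14]
#12 0x16→b2/s0 MISS; vc=[14,10]
#13 0x15→b2/s0 L1-HIT; vc=[14,10]
#14 0x12→b2/s0 L1-HIT; vc=[14,10]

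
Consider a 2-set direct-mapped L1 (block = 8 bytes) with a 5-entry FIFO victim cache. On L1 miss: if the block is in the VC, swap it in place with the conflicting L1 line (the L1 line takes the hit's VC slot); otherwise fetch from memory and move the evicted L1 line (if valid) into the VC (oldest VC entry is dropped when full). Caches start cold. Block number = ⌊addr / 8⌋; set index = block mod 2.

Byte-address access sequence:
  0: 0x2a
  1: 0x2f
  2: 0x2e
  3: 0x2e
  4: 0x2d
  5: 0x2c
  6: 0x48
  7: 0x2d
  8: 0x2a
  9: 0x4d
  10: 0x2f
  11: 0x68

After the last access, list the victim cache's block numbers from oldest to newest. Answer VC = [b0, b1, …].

  [0] addr=0x2a blk=5 s=1: MISS | VC []
  [1] addr=0x2f blk=5 s=1: L1-HIT | VC []
  [2] addr=0x2e blk=5 s=1: L1-HIT | VC []
  [3] addr=0x2e blk=5 s=1: L1-HIT | VC []
  [4] addr=0x2d blk=5 s=1: L1-HIT | VC []
  [5] addr=0x2c blk=5 s=1: L1-HIT | VC []
  [6] addr=0x48 blk=9 s=1: MISS | VC [5]
  [7] addr=0x2d blk=5 s=1: VC-HIT | VC [9]
  [8] addr=0x2a blk=5 s=1: L1-HIT | VC [9]
  [9] addr=0x4d blk=9 s=1: VC-HIT | VC [5]
  [10] addr=0x2f blk=5 s=1: VC-HIT | VC [9]
  [11] addr=0x68 blk=13 s=1: MISS | VC [9, 5]

VC = [9, 5]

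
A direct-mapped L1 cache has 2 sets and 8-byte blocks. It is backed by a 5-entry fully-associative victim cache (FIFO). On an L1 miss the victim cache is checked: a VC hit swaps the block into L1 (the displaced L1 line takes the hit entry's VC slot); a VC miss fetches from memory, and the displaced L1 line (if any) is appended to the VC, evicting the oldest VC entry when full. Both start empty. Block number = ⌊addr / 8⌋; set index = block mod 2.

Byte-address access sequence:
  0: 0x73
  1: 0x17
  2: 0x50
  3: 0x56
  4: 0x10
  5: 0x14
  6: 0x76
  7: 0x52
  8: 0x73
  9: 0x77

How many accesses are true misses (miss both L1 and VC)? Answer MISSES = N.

MISSES = 3

  [0] addr=0x73 blk=14 s=0: MISS | VC []
  [1] addr=0x17 blk=2 s=0: MISS | VC [14]
  [2] addr=0x50 blk=10 s=0: MISS | VC [14, 2]
  [3] addr=0x56 blk=10 s=0: L1-HIT | VC [14, 2]
  [4] addr=0x10 blk=2 s=0: VC-HIT | VC [14, 10]
  [5] addr=0x14 blk=2 s=0: L1-HIT | VC [14, 10]
  [6] addr=0x76 blk=14 s=0: VC-HIT | VC [2, 10]
  [7] addr=0x52 blk=10 s=0: VC-HIT | VC [2, 14]
  [8] addr=0x73 blk=14 s=0: VC-HIT | VC [2, 10]
  [9] addr=0x77 blk=14 s=0: L1-HIT | VC [2, 10]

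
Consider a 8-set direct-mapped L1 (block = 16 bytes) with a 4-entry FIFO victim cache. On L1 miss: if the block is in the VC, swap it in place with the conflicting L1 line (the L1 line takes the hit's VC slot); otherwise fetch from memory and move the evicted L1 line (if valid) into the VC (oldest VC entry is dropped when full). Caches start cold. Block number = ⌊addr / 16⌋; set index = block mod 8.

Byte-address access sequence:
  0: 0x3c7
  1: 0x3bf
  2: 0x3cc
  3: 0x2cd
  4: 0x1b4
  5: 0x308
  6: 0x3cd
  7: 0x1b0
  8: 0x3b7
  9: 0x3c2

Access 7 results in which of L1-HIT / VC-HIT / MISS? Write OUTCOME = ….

OUTCOME = L1-HIT

  [0] addr=0x3c7 blk=60 s=4: MISS | VC []
  [1] addr=0x3bf blk=59 s=3: MISS | VC []
  [2] addr=0x3cc blk=60 s=4: L1-HIT | VC []
  [3] addr=0x2cd blk=44 s=4: MISS | VC [60]
  [4] addr=0x1b4 blk=27 s=3: MISS | VC [60, 59]
  [5] addr=0x308 blk=48 s=0: MISS | VC [60, 59]
  [6] addr=0x3cd blk=60 s=4: VC-HIT | VC [44, 59]
  [7] addr=0x1b0 blk=27 s=3: L1-HIT | VC [44, 59]
  [8] addr=0x3b7 blk=59 s=3: VC-HIT | VC [44, 27]
  [9] addr=0x3c2 blk=60 s=4: L1-HIT | VC [44, 27]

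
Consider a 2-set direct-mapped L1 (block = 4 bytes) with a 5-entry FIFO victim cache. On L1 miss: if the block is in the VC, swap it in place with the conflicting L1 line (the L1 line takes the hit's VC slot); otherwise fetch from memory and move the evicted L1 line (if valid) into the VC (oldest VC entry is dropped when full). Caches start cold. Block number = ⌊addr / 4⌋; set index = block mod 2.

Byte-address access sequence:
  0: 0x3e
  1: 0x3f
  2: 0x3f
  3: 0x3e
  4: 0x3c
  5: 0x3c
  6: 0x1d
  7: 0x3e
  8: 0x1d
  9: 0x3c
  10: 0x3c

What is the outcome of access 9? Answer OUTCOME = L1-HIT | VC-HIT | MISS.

OUTCOME = VC-HIT

  [0] addr=0x3e blk=15 s=1: MISS | VC []
  [1] addr=0x3f blk=15 s=1: L1-HIT | VC []
  [2] addr=0x3f blk=15 s=1: L1-HIT | VC []
  [3] addr=0x3e blk=15 s=1: L1-HIT | VC []
  [4] addr=0x3c blk=15 s=1: L1-HIT | VC []
  [5] addr=0x3c blk=15 s=1: L1-HIT | VC []
  [6] addr=0x1d blk=7 s=1: MISS | VC [15]
  [7] addr=0x3e blk=15 s=1: VC-HIT | VC [7]
  [8] addr=0x1d blk=7 s=1: VC-HIT | VC [15]
  [9] addr=0x3c blk=15 s=1: VC-HIT | VC [7]
  [10] addr=0x3c blk=15 s=1: L1-HIT | VC [7]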